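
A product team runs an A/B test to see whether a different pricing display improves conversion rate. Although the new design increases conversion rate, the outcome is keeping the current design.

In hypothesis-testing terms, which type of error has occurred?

Type II error

The null hypothesis here is that the new design has no effect on conversion rate.
'Keeping the current design' corresponds to failing to reject H₀.
H₀ was not rejected but H₀ is false — a Type II error (false negative).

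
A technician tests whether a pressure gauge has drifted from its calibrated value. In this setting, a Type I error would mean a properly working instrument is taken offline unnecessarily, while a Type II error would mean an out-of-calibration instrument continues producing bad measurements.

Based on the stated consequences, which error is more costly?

Type II error

The Type II consequence (an out-of-calibration instrument continues producing bad measurements) is more severe than the Type I consequence (a properly working instrument is taken offline unnecessarily).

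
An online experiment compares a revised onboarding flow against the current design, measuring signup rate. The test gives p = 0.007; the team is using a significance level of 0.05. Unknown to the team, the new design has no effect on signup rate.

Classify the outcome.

The conventional null hypothesis is that the new design has no effect on signup rate.
Since p = 0.007 < α = 0.05, H₀ is rejected.
H₀ is true (actually the new design has no effect on signup rate).
Rejecting a true H₀ is a Type I error.

Type I error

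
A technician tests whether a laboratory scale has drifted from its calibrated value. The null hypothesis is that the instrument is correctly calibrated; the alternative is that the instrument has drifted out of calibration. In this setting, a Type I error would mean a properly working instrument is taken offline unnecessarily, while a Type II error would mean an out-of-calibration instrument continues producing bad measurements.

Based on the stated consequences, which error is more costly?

The Type II consequence (an out-of-calibration instrument continues producing bad measurements) is more severe than the Type I consequence (a properly working instrument is taken offline unnecessarily).

Type II error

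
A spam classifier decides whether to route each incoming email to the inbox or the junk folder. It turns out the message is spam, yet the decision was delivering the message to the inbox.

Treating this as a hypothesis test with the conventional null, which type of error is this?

The null hypothesis here is that the message is legitimate (not spam).
'Delivering the message to the inbox' corresponds to failing to reject H₀.
H₀ was not rejected but H₀ is false — a Type II error (false negative).

Type II error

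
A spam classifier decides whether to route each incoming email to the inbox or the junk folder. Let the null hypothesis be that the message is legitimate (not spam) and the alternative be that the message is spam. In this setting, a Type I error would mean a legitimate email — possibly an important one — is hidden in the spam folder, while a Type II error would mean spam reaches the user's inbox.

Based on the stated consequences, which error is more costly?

The Type I consequence (a legitimate email — possibly an important one — is hidden in the spam folder) is more severe than the Type II consequence (spam reaches the user's inbox).

Type I error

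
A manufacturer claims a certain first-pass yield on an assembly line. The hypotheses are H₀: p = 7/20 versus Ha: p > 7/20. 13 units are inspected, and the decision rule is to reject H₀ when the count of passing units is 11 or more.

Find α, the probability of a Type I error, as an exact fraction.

The Type I error probability is α = P(X ≥ 11) computed under H₀, where X ~ Binomial(13, 7/20).
P(X ≥ 11) = Σ_{j=11}^{13} C(13,j)·(7/20)^j·(13/20)^{13-j} = 14250593836801/40960000000000000.

14250593836801/40960000000000000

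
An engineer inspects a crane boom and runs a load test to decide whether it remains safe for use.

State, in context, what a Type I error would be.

With the conventional null hypothesis that the structure meets the required load capacity (safe):
A Type I error is rejecting H₀ when H₀ is true.
Here that means closing the structure for repairs when actually the structure meets the required load capacity (safe).

A Type I error would mean concluding that the structure is structurally deficient when in fact the structure meets the required load capacity (safe).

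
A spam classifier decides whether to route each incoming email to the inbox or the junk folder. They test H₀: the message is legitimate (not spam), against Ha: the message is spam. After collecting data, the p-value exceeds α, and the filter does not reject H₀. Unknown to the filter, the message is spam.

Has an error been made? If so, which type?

H₀ was not rejected, but H₀ is actually false.
Failing to reject a false null hypothesis is a Type II error (false negative).

Type II error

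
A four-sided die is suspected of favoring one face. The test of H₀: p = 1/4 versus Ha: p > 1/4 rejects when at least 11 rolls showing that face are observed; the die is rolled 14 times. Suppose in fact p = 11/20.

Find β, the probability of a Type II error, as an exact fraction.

767413934602409223/819200000000000000

A Type II error is failing to reject when Ha holds: with p = 11/20, β = P(Y ≤ 10).
Equivalently, β = 1 − P(Y ≥ 11) = 767413934602409223/819200000000000000.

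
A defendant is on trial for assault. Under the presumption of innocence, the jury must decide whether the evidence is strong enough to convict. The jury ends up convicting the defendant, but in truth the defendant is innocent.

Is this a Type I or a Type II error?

Type I error

The null hypothesis here is that the defendant is innocent.
'Convicting the defendant' corresponds to rejecting H₀.
H₀ was rejected but H₀ is true — a Type I error (false positive).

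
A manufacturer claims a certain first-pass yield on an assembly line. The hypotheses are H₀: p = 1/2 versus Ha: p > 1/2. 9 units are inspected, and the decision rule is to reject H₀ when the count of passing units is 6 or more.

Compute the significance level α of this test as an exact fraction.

α = P(reject H₀ | H₀ true) = P(Y ≥ 6 | p = 1/2), with Y ~ Binomial(9, 1/2).
Summing the upper tail: (84 + 36 + 9 + 1) / 2^9 = 130/512 = 65/256.

65/256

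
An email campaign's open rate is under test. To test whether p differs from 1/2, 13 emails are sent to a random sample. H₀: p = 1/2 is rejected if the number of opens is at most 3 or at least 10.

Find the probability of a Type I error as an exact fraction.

The significance level is the null-hypothesis probability of the rejection region {≤3} ∪ {≥10}.
Each tail has probability (1 + 13 + 78 + 286)/8192; doubling gives α = 756/8192 = 189/2048.

189/2048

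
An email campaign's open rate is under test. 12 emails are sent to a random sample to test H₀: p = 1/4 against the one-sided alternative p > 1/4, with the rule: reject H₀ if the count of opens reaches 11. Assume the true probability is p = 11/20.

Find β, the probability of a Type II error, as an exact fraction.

Under the alternative p = 11/20, Y ~ Binomial(12, 11/20); β is the probability the test does not reject, P(Y < 11).
Equivalently, β = 1 − P(Y ≥ 11) = 4062047911197291/4096000000000000.

4062047911197291/4096000000000000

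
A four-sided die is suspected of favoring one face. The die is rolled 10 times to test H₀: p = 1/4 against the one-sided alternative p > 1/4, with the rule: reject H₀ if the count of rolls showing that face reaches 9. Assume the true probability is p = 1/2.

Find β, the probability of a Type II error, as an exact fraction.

β = P(fail to reject H₀ | Ha true) = P(Y ≤ 8 | p = 1/2), Y ~ Binomial(10, 1/2).
Adding the binomial probabilities P(Y=0)+…+P(Y=8) at p = 1/2 gives 1013/1024.

1013/1024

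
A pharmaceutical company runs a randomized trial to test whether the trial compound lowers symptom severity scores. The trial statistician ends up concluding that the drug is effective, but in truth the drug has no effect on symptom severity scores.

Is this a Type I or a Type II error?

Type I error

The null hypothesis here is that the drug has no effect on symptom severity scores.
'Concluding that the drug is effective' corresponds to rejecting H₀.
H₀ was rejected but H₀ is true — a Type I error (false positive).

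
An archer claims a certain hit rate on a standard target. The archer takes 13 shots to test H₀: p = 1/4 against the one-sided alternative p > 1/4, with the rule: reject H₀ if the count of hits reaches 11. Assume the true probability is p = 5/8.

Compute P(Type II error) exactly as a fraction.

252368141319/274877906944

A Type II error is failing to reject when Ha holds: with p = 5/8, β = P(K ≤ 10).
Equivalently, β = 1 − P(K ≥ 11) = 252368141319/274877906944.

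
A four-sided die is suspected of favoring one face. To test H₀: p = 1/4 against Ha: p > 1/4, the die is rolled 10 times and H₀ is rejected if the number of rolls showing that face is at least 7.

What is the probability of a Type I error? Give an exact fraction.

The Type I error probability is α = P(X ≥ 7) computed under H₀, where X ~ Binomial(10, 1/4).
Summing C(10,j)(1/4)^j(3/4)^{10−j} for j = 7,…,10 gives 919/262144.

919/262144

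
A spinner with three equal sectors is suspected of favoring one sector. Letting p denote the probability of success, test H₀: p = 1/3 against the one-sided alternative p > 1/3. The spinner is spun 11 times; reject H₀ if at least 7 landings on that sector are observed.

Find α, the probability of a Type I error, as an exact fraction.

2281/59049

α = P(reject H₀ | H₀ true) = P(X ≥ 7 | p = 1/3), with X ~ Binomial(11, 1/3).
Adding the binomial terms for j = 7 through 11 with p = 1/3 yields 2281/59049.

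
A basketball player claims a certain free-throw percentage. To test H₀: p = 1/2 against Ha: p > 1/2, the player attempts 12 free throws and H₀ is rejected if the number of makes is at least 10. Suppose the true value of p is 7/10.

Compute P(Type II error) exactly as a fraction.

149436930429/200000000000

A Type II error is failing to reject when Ha holds: with p = 7/10, β = P(X ≤ 9).
Equivalently, β = 1 − P(X ≥ 10) = 149436930429/200000000000.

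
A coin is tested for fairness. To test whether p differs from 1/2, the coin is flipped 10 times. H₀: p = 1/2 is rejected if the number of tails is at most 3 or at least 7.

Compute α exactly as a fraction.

α = P(X ≤ 3 or X ≥ 7 | p = 1/2), X ~ Binomial(10, 1/2).
Each tail has probability (1 + 10 + 45 + 120)/1024; doubling gives α = 352/1024 = 11/32.

11/32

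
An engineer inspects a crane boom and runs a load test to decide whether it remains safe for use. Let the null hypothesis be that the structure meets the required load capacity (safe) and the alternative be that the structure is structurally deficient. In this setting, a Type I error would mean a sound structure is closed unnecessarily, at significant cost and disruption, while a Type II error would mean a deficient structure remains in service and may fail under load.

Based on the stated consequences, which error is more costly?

The Type II consequence (a deficient structure remains in service and may fail under load) is more severe than the Type I consequence (a sound structure is closed unnecessarily, at significant cost and disruption).

Type II error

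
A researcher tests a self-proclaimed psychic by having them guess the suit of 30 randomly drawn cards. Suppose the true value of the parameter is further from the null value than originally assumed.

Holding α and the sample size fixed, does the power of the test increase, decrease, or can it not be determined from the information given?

A larger true effect moves the Ha sampling distribution further from the H₀ critical value, making rejection more likely when Ha is true.
Since power = 1 − β and β decreases, power increases.

It increases.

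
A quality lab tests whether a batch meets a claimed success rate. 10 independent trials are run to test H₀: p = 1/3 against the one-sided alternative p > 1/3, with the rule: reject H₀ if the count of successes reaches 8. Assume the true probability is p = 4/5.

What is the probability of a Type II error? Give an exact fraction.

β = P(fail to reject H₀ | Ha true) = P(K ≤ 7 | p = 4/5), K ~ Binomial(10, 4/5).
Equivalently, β = 1 − P(K ≥ 8) = 3146489/9765625.

3146489/9765625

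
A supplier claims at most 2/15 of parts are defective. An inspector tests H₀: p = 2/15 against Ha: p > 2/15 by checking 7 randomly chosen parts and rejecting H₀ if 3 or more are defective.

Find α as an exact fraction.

α = P(reject H₀ | H₀ true) = P(X ≥ 3 | p = 2/15), X ~ Binomial(7, 2/15).
Computing the lower-tail complement: 1 − 10767497/11390625 = 623128/11390625.

623128/11390625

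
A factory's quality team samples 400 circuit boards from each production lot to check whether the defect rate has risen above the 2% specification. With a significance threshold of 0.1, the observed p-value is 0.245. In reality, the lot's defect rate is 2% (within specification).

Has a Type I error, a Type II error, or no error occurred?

Neither — the decision is correct.

The conventional null hypothesis is that the lot's defect rate is 2% (within specification).
Since p = 0.245 ≥ α = 0.1, H₀ is not rejected.
H₀ is true (actually the lot's defect rate is 2% (within specification)).
The decision matches the true state — no error.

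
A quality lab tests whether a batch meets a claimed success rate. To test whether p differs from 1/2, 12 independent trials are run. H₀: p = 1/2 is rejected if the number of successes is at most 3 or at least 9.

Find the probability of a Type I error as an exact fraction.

Under H₀, K ~ Binomial(12, 1/2); α is the probability of landing in either tail, P(K ≤ 3) + P(K ≥ 9).
By symmetry, α = 2·P(K ≤ 3) = 2·(1 + 12 + 66 + 220)/4096 = 598/4096 = 299/2048.

299/2048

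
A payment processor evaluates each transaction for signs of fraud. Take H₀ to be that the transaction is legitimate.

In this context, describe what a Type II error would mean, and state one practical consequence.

A Type II error is failing to reject H₀ when H₀ is false.
Here that means approving the transaction when actually the transaction is fraudulent.

A Type II error would mean concluding that the transaction is legitimate (or at least failing to establish that the transaction is fraudulent) when in fact the transaction is fraudulent. Consequence: a fraudulent charge goes through and the bank absorbs the loss.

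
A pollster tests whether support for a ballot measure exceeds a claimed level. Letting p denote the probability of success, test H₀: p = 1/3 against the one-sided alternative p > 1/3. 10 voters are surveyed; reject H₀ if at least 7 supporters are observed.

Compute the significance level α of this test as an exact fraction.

α = P(reject H₀ | H₀ true) = P(K ≥ 7 | p = 1/3), with K ~ Binomial(10, 1/3).
Summing C(10,j)(1/3)^j(2/3)^{10−j} for j = 7,…,10 gives 43/2187.

43/2187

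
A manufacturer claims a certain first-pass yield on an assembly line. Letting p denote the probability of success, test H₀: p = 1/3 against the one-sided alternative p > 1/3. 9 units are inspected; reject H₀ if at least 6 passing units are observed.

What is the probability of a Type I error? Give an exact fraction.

α = P(reject H₀ | H₀ true) = P(Y ≥ 6 | p = 1/3), with Y ~ Binomial(9, 1/3).
Adding the binomial terms for j = 6 through 9 with p = 1/3 yields 835/19683.

835/19683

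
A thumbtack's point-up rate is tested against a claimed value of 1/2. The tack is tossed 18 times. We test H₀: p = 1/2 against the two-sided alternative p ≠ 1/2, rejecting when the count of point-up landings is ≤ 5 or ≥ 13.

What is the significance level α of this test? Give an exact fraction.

1577/16384

The significance level is the null-hypothesis probability of the rejection region {≤5} ∪ {≥13}.
Each tail has probability (1 + 18 + 153 + 816 + 3060 + 8568)/262144; doubling gives α = 25232/262144 = 1577/16384.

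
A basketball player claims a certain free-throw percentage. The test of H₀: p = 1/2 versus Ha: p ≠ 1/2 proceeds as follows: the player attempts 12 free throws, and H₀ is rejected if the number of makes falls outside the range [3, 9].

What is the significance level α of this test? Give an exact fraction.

79/2048

The significance level is the null-hypothesis probability of the rejection region {≤2} ∪ {≥10}.
Each tail has probability (1 + 12 + 66)/4096; doubling gives α = 158/4096 = 79/2048.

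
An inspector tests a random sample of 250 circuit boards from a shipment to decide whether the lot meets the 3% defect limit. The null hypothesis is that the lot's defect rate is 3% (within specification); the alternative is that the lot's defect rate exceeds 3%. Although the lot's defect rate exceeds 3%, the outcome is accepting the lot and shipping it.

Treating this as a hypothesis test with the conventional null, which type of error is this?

Type II error

'Accepting the lot and shipping it' corresponds to failing to reject H₀.
H₀ was not rejected but H₀ is false — a Type II error (false negative).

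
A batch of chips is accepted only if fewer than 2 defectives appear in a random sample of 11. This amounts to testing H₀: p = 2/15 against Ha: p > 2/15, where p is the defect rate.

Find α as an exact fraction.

The significance level is the probability, assuming p = 2/15, of seeing 2 or more defectives in 11 draws.
Computing the lower-tail complement: 1 − 965009442943/1729951171875 = 764941728932/1729951171875.

764941728932/1729951171875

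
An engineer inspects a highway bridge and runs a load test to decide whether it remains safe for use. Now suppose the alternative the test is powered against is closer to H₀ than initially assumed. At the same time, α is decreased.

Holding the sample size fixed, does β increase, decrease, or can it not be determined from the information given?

It increases.

A smaller departure from H₀ means the test statistic under Ha is distributed closer to where it would be under H₀; rejection becomes less likely. Tightening α shrinks the rejection region. When Ha holds, fewer sample outcomes clear the stricter threshold, so more fall in the acceptance region. Both changes push β in the same direction.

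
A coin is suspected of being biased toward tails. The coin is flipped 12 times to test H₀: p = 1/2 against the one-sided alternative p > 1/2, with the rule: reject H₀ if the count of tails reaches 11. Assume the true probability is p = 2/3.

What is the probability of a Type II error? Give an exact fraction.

β = P(fail to reject H₀ | Ha true) = P(X ≤ 10 | p = 2/3), X ~ Binomial(12, 2/3).
Equivalently, β = 1 − P(X ≥ 11) = 502769/531441.

502769/531441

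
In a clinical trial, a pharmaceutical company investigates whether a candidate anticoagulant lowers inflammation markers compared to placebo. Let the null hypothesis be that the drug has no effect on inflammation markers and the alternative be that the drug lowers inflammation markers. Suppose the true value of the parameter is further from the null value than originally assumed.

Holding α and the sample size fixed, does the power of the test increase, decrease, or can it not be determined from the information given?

A bigger departure from H₀ is easier for the test to detect, so it fails to reject less often.
Since power = 1 − β and β decreases, power increases.

It increases.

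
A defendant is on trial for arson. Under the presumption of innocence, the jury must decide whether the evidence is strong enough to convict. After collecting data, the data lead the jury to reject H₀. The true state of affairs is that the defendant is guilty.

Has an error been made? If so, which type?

The conventional null hypothesis here is that the defendant is innocent.
The test rejected a false H₀ — the decision matches the true state.

No error — this is a correct decision.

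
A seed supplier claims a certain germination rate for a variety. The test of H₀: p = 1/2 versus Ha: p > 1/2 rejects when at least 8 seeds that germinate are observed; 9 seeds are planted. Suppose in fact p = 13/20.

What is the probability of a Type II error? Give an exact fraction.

Under the alternative p = 13/20, S ~ Binomial(9, 13/20); β is the probability the test does not reject, P(S < 8).
Adding the binomial probabilities P(S=0)+…+P(S=7) at p = 13/20 gives 112501116301/128000000000.

112501116301/128000000000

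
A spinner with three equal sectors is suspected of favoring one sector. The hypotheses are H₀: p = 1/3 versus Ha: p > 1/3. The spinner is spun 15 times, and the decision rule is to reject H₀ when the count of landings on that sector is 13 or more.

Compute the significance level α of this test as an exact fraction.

451/14348907

α = P(reject H₀ | H₀ true) = P(S ≥ 13 | p = 1/3), with S ~ Binomial(15, 1/3).
Adding the binomial terms for j = 13 through 15 with p = 1/3 yields 451/14348907.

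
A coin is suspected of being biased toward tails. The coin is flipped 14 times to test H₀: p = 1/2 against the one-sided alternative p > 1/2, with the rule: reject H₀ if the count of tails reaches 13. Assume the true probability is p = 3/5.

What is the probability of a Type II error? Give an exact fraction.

Under the alternative p = 3/5, Y ~ Binomial(14, 3/5); β is the probability the test does not reject, P(Y < 13).
Equivalently, β = 1 − P(Y ≥ 13) = 6054091612/6103515625.

6054091612/6103515625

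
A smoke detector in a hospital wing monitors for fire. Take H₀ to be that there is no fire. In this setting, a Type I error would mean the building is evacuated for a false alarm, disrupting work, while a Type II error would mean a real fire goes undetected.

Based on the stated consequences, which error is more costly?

The Type II consequence (a real fire goes undetected) is more severe than the Type I consequence (the building is evacuated for a false alarm, disrupting work).

Type II error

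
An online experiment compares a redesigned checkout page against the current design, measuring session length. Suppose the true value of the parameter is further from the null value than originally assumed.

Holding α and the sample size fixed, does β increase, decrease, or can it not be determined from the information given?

It decreases.

A bigger departure from H₀ is easier for the test to detect, so it fails to reject less often.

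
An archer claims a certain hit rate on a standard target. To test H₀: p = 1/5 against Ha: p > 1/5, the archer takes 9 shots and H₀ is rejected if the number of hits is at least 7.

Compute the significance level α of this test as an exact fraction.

613/1953125

α = P(reject H₀ | H₀ true) = P(S ≥ 7 | p = 1/5), with S ~ Binomial(9, 1/5).
Adding the binomial terms for j = 7 through 9 with p = 1/5 yields 613/1953125.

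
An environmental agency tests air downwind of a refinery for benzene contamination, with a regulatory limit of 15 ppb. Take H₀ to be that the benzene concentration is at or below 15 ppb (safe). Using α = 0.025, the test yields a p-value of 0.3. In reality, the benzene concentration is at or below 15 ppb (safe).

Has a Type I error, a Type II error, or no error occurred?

Since p = 0.3 ≥ α = 0.025, H₀ is not rejected.
H₀ is true (actually the benzene concentration is at or below 15 ppb (safe)).
The decision matches the true state — no error.

Neither — the decision is correct.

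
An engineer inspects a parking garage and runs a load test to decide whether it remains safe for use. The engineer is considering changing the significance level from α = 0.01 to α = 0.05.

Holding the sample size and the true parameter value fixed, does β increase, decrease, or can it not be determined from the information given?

A larger α widens the rejection region, so when the alternative is true more outcomes lead to rejection — failing to reject becomes less likely.

It decreases.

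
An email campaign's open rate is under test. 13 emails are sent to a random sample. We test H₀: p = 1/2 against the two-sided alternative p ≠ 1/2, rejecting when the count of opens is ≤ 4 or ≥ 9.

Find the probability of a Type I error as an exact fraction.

1093/4096

α = P(S ≤ 4 or S ≥ 9 | p = 1/2), S ~ Binomial(13, 1/2).
The two tails are symmetric, so α = 2·(1 + 13 + 78 + 286 + 715)/2^13 = 2186/8192 = 1093/4096.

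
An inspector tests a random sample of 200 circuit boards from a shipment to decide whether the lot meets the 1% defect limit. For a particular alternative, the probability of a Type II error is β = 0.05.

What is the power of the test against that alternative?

Power = 1 − β = 1 − 0.05 = 0.95.

0.95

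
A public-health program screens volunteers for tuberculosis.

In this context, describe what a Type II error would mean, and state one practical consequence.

With the conventional null hypothesis that the patient does not have tuberculosis:
A Type II error is failing to reject H₀ when H₀ is false.
Here that means clearing the patient as negative when actually the patient has tuberculosis.

A Type II error would mean concluding that the patient does not have tuberculosis (or at least failing to establish that the patient has tuberculosis) when in fact the patient has tuberculosis. Consequence: a patient with tuberculosis is told they are healthy and receives no treatment.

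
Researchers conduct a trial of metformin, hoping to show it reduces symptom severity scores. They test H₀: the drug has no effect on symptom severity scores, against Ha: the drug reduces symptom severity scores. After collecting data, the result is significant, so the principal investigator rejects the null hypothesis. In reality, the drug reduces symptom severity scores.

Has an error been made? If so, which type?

No error — this is a correct decision.

The test rejected a false H₀ — the decision matches the true state.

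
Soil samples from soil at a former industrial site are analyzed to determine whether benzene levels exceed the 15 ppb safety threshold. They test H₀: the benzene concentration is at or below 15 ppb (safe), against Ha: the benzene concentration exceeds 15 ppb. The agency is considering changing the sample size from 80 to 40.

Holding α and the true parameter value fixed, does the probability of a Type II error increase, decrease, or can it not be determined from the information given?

It increases.

A smaller sample increases the standard error, so the sampling distributions under H₀ and Ha overlap more.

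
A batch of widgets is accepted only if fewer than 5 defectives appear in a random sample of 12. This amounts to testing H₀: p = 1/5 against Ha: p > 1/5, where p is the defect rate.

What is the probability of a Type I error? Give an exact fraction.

α = P(reject H₀ | H₀ true) = P(X ≥ 5 | p = 1/5), X ~ Binomial(12, 1/5).
Computing the lower-tail complement: 1 − 45285376/48828125 = 3542749/48828125.

3542749/48828125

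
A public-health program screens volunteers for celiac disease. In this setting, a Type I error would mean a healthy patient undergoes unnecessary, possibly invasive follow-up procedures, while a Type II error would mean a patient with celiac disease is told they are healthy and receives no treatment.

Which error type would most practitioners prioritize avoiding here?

The Type II consequence (a patient with celiac disease is told they are healthy and receives no treatment) is more severe than the Type I consequence (a healthy patient undergoes unnecessary, possibly invasive follow-up procedures).

Type II error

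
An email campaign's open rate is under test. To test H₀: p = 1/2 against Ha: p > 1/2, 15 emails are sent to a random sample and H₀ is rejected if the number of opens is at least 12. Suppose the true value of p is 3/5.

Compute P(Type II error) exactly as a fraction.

A Type II error is failing to reject when Ha holds: with p = 3/5, β = P(X ≤ 11).
Summing C(15,j)·(3/5)^j·(2/5)^{15-j} for j = 0..11 gives 27755679248/30517578125.

27755679248/30517578125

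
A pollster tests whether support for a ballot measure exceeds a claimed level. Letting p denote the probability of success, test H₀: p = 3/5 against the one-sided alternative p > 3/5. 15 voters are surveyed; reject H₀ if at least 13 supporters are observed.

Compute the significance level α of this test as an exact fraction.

827453637/30517578125

The Type I error probability is α = P(X ≥ 13) computed under H₀, where X ~ Binomial(15, 3/5).
Adding the binomial terms for j = 13 through 15 with p = 3/5 yields 827453637/30517578125.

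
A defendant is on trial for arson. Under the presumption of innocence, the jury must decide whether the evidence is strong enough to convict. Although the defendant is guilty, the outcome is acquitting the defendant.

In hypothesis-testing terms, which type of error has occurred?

Type II error

The null hypothesis here is that the defendant is innocent.
'Acquitting the defendant' corresponds to failing to reject H₀.
H₀ was not rejected but H₀ is false — a Type II error (false negative).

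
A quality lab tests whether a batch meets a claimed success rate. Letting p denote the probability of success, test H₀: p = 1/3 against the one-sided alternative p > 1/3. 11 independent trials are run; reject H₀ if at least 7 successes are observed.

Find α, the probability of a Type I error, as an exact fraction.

Under H₀, X ~ Binomial(11, 1/3), and α = P(X ≥ 7).
P(X ≥ 7) = Σ_{j=7}^{11} C(11,j)·(1/3)^j·(2/3)^{11-j} = 2281/59049.

2281/59049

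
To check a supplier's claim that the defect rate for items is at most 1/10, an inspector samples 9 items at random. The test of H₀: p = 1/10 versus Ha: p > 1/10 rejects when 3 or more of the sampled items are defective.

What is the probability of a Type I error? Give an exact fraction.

α = P(reject H₀ | H₀ true) = P(S ≥ 3 | p = 1/10), S ~ Binomial(9, 1/10).
Computing the lower-tail complement: 1 − 473513931/500000000 = 26486069/500000000.

26486069/500000000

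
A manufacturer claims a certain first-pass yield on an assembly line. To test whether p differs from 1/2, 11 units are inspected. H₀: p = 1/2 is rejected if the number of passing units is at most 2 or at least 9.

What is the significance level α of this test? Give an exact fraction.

Under H₀, S ~ Binomial(11, 1/2); α is the probability of landing in either tail, P(S ≤ 2) + P(S ≥ 9).
The two tails are symmetric, so α = 2·(1 + 11 + 55)/2^11 = 134/2048 = 67/1024.

67/1024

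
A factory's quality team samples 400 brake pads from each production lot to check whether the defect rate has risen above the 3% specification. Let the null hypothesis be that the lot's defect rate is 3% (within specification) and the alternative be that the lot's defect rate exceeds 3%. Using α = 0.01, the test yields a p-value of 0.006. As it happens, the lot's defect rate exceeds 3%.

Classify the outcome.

Neither — the decision is correct.

Since p = 0.006 < α = 0.01, H₀ is rejected.
H₀ is false (actually the lot's defect rate exceeds 3%).
The decision matches the true state — no error.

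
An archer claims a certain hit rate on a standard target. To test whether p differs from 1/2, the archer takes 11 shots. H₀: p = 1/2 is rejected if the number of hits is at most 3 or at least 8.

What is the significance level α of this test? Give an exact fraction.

29/128

α = P(K ≤ 3 or K ≥ 8 | p = 1/2), K ~ Binomial(11, 1/2).
By symmetry, α = 2·P(K ≤ 3) = 2·(1 + 11 + 55 + 165)/2048 = 464/2048 = 29/128.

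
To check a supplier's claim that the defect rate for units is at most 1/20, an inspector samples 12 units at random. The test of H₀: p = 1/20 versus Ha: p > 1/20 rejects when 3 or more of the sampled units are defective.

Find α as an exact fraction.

α = P(reject H₀ | H₀ true) = P(S ≥ 3 | p = 1/20), S ~ Binomial(12, 1/20).
Via the complement, α = 1 − Σ_{j=0}^{2} C(12,j)(1/20)^j(19/20)^{12-j} = 16030320228069/819200000000000.

16030320228069/819200000000000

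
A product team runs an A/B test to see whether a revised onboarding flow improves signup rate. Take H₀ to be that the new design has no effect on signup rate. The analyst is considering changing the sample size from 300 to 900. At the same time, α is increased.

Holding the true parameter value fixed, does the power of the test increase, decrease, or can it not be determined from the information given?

It increases.

More data shrinks sampling variability; the test statistic under Ha concentrates further from the null value, making rejection more likely. A larger α widens the rejection region, so when the alternative is true more outcomes lead to rejection — failing to reject becomes less likely. Both changes push β in the same direction.
Since power = 1 − β and β decreases, power increases.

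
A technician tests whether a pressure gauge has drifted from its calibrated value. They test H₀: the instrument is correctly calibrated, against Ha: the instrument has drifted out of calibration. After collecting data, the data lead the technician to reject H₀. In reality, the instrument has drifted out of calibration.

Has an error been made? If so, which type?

No error — this is a correct decision.

The test rejected a false H₀ — the decision matches the true state.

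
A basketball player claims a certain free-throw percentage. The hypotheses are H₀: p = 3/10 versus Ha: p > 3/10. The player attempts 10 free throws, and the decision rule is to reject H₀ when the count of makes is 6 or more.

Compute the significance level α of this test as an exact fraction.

236744937/5000000000

The Type I error probability is α = P(S ≥ 6) computed under H₀, where S ~ Binomial(10, 3/10).
Summing C(10,j)(3/10)^j(7/10)^{10−j} for j = 6,…,10 gives 236744937/5000000000.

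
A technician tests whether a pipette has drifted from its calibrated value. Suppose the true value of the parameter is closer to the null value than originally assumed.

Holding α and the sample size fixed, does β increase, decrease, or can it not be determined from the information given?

It increases.

A smaller departure from H₀ means the test statistic under Ha is distributed closer to where it would be under H₀; rejection becomes less likely.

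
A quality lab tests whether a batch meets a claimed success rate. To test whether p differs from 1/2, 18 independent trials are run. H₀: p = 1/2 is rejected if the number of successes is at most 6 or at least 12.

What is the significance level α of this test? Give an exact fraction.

7795/32768

Under H₀, S ~ Binomial(18, 1/2); α is the probability of landing in either tail, P(S ≤ 6) + P(S ≥ 12).
By symmetry, α = 2·P(S ≤ 6) = 2·(1 + 18 + 153 + 816 + 3060 + 8568 + 18564)/262144 = 62360/262144 = 7795/32768.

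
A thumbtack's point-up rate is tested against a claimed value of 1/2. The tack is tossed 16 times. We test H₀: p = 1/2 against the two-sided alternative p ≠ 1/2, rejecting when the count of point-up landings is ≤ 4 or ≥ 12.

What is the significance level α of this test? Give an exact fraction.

2517/32768

Under H₀, K ~ Binomial(16, 1/2); α is the probability of landing in either tail, P(K ≤ 4) + P(K ≥ 12).
By symmetry, α = 2·P(K ≤ 4) = 2·(1 + 16 + 120 + 560 + 1820)/65536 = 5034/65536 = 2517/32768.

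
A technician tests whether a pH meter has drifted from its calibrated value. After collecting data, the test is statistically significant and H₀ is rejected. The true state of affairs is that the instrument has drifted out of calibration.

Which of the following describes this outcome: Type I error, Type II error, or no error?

Neither — the decision is correct.

The conventional null hypothesis here is that the instrument is correctly calibrated.
The test rejected a false H₀ — the decision matches the true state.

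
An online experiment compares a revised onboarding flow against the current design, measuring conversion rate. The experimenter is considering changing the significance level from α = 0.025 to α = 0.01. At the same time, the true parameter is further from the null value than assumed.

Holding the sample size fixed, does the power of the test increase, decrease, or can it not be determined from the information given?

Cannot be determined from the information given.

The first change alone would make β increase; the second alone would make β decrease. Which effect dominates depends on the magnitudes, which are not given.
Since power = 1 − β, the effect on power is likewise indeterminate.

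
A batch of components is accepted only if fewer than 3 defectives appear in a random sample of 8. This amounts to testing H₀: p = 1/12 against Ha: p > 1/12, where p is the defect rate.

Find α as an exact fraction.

3373913/143327232

The significance level is the probability, assuming p = 1/12, of seeing 3 or more defectives in 8 draws.
Computing the lower-tail complement: 1 − 139953319/143327232 = 3373913/143327232.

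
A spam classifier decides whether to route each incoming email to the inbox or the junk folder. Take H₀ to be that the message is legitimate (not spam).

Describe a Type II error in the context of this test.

A Type II error would mean concluding that the message is legitimate (not spam) (or at least failing to establish that the message is spam) when in fact the message is spam.

A Type II error is failing to reject H₀ when H₀ is false.
Here that means delivering the message to the inbox when actually the message is spam.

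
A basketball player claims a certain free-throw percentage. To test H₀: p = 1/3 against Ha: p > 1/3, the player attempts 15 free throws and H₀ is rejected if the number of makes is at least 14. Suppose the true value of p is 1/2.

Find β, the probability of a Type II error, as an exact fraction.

2047/2048

β = P(fail to reject H₀ | Ha true) = P(X ≤ 13 | p = 1/2), X ~ Binomial(15, 1/2).
Summing C(15,j)·(1/2)^j·(1/2)^{15-j} for j = 0..13 gives 2047/2048.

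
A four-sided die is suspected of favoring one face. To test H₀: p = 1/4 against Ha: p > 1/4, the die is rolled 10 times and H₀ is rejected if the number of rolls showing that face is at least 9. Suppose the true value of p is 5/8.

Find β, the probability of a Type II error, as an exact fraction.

1005382449/1073741824

β = P(fail to reject H₀ | Ha true) = P(X ≤ 8 | p = 5/8), X ~ Binomial(10, 5/8).
Adding the binomial probabilities P(X=0)+…+P(X=8) at p = 5/8 gives 1005382449/1073741824.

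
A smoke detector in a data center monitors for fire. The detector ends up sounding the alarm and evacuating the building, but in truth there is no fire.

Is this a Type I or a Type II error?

Type I error

The null hypothesis here is that there is no fire.
'Sounding the alarm and evacuating the building' corresponds to rejecting H₀.
H₀ was rejected but H₀ is true — a Type I error (false positive).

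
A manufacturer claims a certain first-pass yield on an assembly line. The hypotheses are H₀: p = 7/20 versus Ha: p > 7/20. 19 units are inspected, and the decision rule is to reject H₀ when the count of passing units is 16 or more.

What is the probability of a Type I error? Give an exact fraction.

α = P(reject H₀ | H₀ true) = P(S ≥ 16 | p = 7/20), with S ~ Binomial(19, 7/20).
Adding the binomial terms for j = 16 through 19 with p = 7/20 yields 4867859971043445677/327680000000000000000000.

4867859971043445677/327680000000000000000000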